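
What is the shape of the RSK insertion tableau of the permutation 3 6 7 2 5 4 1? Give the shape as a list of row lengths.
RSK row insertion gives P = [[1, 4, 7], [2, 5], [3], [6]], which has shape [3, 2, 1, 1].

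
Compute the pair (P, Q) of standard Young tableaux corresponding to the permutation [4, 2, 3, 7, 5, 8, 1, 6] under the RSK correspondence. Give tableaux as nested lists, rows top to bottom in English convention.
Insert each entry of the permutation into P by Schensted row insertion, recording in Q the position of each new cell.

Insert 4: appended to row 1. P = [[4]].
Insert 2: 2 bumps 4 from row 1; 4 starts row 2. P = [[2], [4]].
Insert 3: appended to row 1. P = [[2, 3], [4]].
Insert 7: appended to row 1. P = [[2, 3, 7], [4]].
Insert 5: 5 bumps 7 from row 1; 7 appends to row 2. P = [[2, 3, 5], [4, 7]].
Insert 8: appended to row 1. P = [[2, 3, 5, 8], [4, 7]].
Insert 1: 1 bumps 2 from row 1; 2 bumps 4 from row 2; 4 starts row 3. P = [[1, 3, 5, 8], [2, 7], [4]].
Insert 6: 6 bumps 8 from row 1; 8 appends to row 2. P = [[1, 3, 5, 6], [2, 7, 8], [4]].

So P = [[1, 3, 5, 6], [2, 7, 8], [4]], Q = [[1, 3, 4, 6], [2, 5, 8], [7]].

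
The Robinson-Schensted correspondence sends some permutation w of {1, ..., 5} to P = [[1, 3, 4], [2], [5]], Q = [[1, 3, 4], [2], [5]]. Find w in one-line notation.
Reverse RSK: for i = n, n-1, ..., 1, locate i in Q, remove the corresponding corner cell from P, and reverse-bump its entry up through P; the value ejected from row 1 is w(i).

So w = 5 2 3 4 1.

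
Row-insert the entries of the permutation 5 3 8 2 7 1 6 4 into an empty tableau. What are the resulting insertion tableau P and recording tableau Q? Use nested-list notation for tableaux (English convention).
P = [[1, 4], [2, 6], [3, 7], [5, 8]], Q = [[1, 3], [2, 5], [4, 7], [6, 8]]

Insert each entry of the permutation into P by Schensted row insertion, recording in Q the position of each new cell.

Insert 5: appended to row 1. P = [[5]].
Insert 3: 3 bumps 5 from row 1; 5 starts row 2. P = [[3], [5]].
Insert 8: appended to row 1. P = [[3, 8], [5]].
Insert 2: 2 bumps 3 from row 1; 3 bumps 5 from row 2; 5 starts row 3. P = [[2, 8], [3], [5]].
Insert 7: 7 bumps 8 from row 1; 8 appends to row 2. P = [[2, 7], [3, 8], [5]].
Insert 1: 1 bumps 2 from row 1; 2 bumps 3 from row 2; 3 bumps 5 from row 3; 5 starts row 4. P = [[1, 7], [2, 8], [3], [5]].
Insert 6: 6 bumps 7 from row 1; 7 bumps 8 from row 2; 8 appends to row 3. P = [[1, 6], [2, 7], [3, 8], [5]].
Insert 4: 4 bumps 6 from row 1; 6 bumps 7 from row 2; 7 bumps 8 from row 3; 8 appends to row 4. P = [[1, 4], [2, 6], [3, 7], [5, 8]].

So P = [[1, 4], [2, 6], [3, 7], [5, 8]], Q = [[1, 3], [2, 5], [4, 7], [6, 8]].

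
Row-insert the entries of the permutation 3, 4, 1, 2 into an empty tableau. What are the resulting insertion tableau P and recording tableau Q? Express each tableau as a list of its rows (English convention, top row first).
Insert each entry of the permutation into P by Schensted row insertion, recording in Q the position of each new cell.

After inserting 3: P = [[3]].
After inserting 4: P = [[3, 4]].
After inserting 1: P = [[1, 4], [3]].
After inserting 2: P = [[1, 2], [3, 4]].

So P = [[1, 2], [3, 4]], Q = [[1, 2], [3, 4]].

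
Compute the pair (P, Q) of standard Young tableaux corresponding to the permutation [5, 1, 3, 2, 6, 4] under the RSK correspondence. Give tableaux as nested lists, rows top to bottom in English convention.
Insert each entry of the permutation into P by Schensted row insertion, recording in Q the position of each new cell.

After inserting 5: P = [[5]].
After inserting 1: P = [[1], [5]].
After inserting 3: P = [[1, 3], [5]].
After inserting 2: P = [[1, 2], [3], [5]].
After inserting 6: P = [[1, 2, 6], [3], [5]].
After inserting 4: P = [[1, 2, 4], [3, 6], [5]].

So P = [[1, 2, 4], [3, 6], [5]], Q = [[1, 3, 5], [2, 6], [4]].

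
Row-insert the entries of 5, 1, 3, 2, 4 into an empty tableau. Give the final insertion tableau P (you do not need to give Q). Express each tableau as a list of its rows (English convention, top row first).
Insert 5: appended to row 1. P = [[5]].
Insert 1: 1 bumps 5 from row 1; 5 starts row 2. P = [[1], [5]].
Insert 3: appended to row 1. P = [[1, 3], [5]].
Insert 2: 2 bumps 3 from row 1; 3 bumps 5 from row 2; 5 starts row 3. P = [[1, 2], [3], [5]].
Insert 4: appended to row 1. P = [[1, 2, 4], [3], [5]].

So P = [[1, 2, 4], [3], [5]].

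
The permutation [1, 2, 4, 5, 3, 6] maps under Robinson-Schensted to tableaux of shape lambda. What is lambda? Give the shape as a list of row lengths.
Row-insert each entry into an empty tableau.

After inserting 1: P = [[1]].
After inserting 2: P = [[1, 2]].
After inserting 4: P = [[1, 2, 4]].
After inserting 5: P = [[1, 2, 4, 5]].
After inserting 3: P = [[1, 2, 3, 5], [4]].
After inserting 6: P = [[1, 2, 3, 5, 6], [4]].

The final insertion tableau P = [[1, 2, 3, 5, 6], [4]] has shape [5, 1].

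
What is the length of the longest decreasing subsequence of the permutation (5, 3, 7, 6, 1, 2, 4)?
3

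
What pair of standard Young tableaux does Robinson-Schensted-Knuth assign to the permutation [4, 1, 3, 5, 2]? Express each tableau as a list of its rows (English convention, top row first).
P = [[1, 2, 5], [3], [4]], Q = [[1, 3, 4], [2], [5]]

Insert each entry of the permutation into P by Schensted row insertion, recording in Q the position of each new cell.

Insert 4: appended to row 1. P = [[4]].
Insert 1: 1 bumps 4 from row 1; 4 starts row 2. P = [[1], [4]].
Insert 3: appended to row 1. P = [[1, 3], [4]].
Insert 5: appended to row 1. P = [[1, 3, 5], [4]].
Insert 2: 2 bumps 3 from row 1; 3 bumps 4 from row 2; 4 starts row 3. P = [[1, 2, 5], [3], [4]].

So P = [[1, 2, 5], [3], [4]], Q = [[1, 3, 4], [2], [5]].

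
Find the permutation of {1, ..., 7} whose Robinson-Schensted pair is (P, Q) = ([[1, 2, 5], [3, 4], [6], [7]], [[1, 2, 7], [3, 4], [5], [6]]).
Reverse RSK: for i = n, n-1, ..., 1, locate i in Q, remove the corresponding corner cell from P, and reverse-bump its entry up through P; the value ejected from row 1 is w(i).

So w = 3 7 1 6 4 2 5.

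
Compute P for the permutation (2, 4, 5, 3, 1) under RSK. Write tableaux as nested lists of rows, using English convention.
Insert 2: appended to row 1. P = [[2]].
Insert 4: appended to row 1. P = [[2, 4]].
Insert 5: appended to row 1. P = [[2, 4, 5]].
Insert 3: 3 bumps 4 from row 1; 4 starts row 2. P = [[2, 3, 5], [4]].
Insert 1: 1 bumps 2 from row 1; 2 bumps 4 from row 2; 4 starts row 3. P = [[1, 3, 5], [2], [4]].

So P = [[1, 3, 5], [2], [4]].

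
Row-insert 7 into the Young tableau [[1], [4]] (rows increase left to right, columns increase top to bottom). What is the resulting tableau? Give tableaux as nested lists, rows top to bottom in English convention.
[[1, 7], [4]]

7 is larger than every entry of row 1, so it is appended to row 1. The new tableau is [[1, 7], [4]].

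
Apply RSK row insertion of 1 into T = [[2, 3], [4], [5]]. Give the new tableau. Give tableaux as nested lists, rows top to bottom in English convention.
[[1, 3], [2], [4], [5]]

In row 1, 1 replaces 2 (the leftmost entry greater than 1); 2 is bumped to row 2. In row 2, 2 replaces 4 (the leftmost entry greater than 2); 4 is bumped to row 3. In row 3, 4 replaces 5 (the leftmost entry greater than 4); 5 is bumped to row 4. 5 starts a new row 4. The new tableau is [[1, 3], [2], [4], [5]].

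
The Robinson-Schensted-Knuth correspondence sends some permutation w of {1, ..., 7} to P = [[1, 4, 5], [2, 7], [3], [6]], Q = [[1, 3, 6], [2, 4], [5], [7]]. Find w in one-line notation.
6 3 7 4 2 5 1

Reverse RSK: for i = n, n-1, ..., 1, locate i in Q, remove the corresponding corner cell from P, and reverse-bump its entry up through P; the value ejected from row 1 is w(i).

So w = 6 3 7 4 2 5 1.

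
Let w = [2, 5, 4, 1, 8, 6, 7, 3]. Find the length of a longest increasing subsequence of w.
4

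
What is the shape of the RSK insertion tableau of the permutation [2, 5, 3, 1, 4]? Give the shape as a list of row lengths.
RSK row insertion gives P = [[1, 3, 4], [2], [5]], which has shape [3, 1, 1].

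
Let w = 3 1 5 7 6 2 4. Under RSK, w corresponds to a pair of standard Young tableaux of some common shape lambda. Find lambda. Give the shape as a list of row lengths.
Row-insert each entry into an empty tableau.

After inserting 3: P = [[3]].
After inserting 1: P = [[1], [3]].
After inserting 5: P = [[1, 5], [3]].
After inserting 7: P = [[1, 5, 7], [3]].
After inserting 6: P = [[1, 5, 6], [3, 7]].
After inserting 2: P = [[1, 2, 6], [3, 5], [7]].
After inserting 4: P = [[1, 2, 4], [3, 5, 6], [7]].

The final insertion tableau P = [[1, 2, 4], [3, 5, 6], [7]] has shape [3, 3, 1].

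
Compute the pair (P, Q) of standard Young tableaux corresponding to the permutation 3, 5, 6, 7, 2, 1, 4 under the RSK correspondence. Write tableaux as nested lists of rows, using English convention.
Insert each entry of the permutation into P by Schensted row insertion, recording in Q the position of each new cell.

Insert 3: appended to row 1. P = [[3]].
Insert 5: appended to row 1. P = [[3, 5]].
Insert 6: appended to row 1. P = [[3, 5, 6]].
Insert 7: appended to row 1. P = [[3, 5, 6, 7]].
Insert 2: 2 bumps 3 from row 1; 3 starts row 2. P = [[2, 5, 6, 7], [3]].
Insert 1: 1 bumps 2 from row 1; 2 bumps 3 from row 2; 3 starts row 3. P = [[1, 5, 6, 7], [2], [3]].
Insert 4: 4 bumps 5 from row 1; 5 appends to row 2. P = [[1, 4, 6, 7], [2, 5], [3]].

So P = [[1, 4, 6, 7], [2, 5], [3]], Q = [[1, 2, 3, 4], [5, 7], [6]].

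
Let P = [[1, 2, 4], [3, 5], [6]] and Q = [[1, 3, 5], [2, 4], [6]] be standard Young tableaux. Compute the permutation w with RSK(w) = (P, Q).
3 1 6 2 5 4

Reverse the RSK construction: for i from n down to 1, find the cell of Q containing i, remove the entry at that cell from P, and reverse-bump it up through P; the value ejected from row 1 is w(i).

Step i=6: Q has 6 at row 3, column 1; remove 6 from row 3 of P and reverse-bump: 6 enters row 2 and ejects 5; 5 enters row 1 and ejects 4. So w(6) = 4. P is now [[1, 2, 5], [3, 6]].
Step i=5: Q has 5 at row 1, column 3; remove that cell from P, ejecting 5. So w(5) = 5. P is now [[1, 2], [3, 6]].
Step i=4: Q has 4 at row 2, column 2; remove 6 from row 2 of P and reverse-bump: 6 enters row 1 and ejects 2. So w(4) = 2. P is now [[1, 6], [3]].
Step i=3: Q has 3 at row 1, column 2; remove that cell from P, ejecting 6. So w(3) = 6. P is now [[1], [3]].
Step i=2: Q has 2 at row 2, column 1; remove 3 from row 2 of P and reverse-bump: 3 enters row 1 and ejects 1. So w(2) = 1. P is now [[3]].
Step i=1: Q has 1 at row 1, column 1; remove that cell from P, ejecting 3. So w(1) = 3. P is now [].

So w = 3 1 6 2 5 4.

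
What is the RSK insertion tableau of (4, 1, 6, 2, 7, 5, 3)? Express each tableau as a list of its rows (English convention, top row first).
P = [[1, 2, 3], [4, 5, 7], [6]]

Insert 4: appended to row 1. P = [[4]].
Insert 1: 1 bumps 4 from row 1; 4 starts row 2. P = [[1], [4]].
Insert 6: appended to row 1. P = [[1, 6], [4]].
Insert 2: 2 bumps 6 from row 1; 6 appends to row 2. P = [[1, 2], [4, 6]].
Insert 7: appended to row 1. P = [[1, 2, 7], [4, 6]].
Insert 5: 5 bumps 7 from row 1; 7 appends to row 2. P = [[1, 2, 5], [4, 6, 7]].
Insert 3: 3 bumps 5 from row 1; 5 bumps 6 from row 2; 6 starts row 3. P = [[1, 2, 3], [4, 5, 7], [6]].

So P = [[1, 2, 3], [4, 5, 7], [6]].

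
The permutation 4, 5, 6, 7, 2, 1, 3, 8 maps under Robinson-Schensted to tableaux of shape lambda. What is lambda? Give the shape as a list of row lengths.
RSK row insertion gives P = [[1, 3, 6, 7, 8], [2, 5], [4]], which has shape [5, 2, 1].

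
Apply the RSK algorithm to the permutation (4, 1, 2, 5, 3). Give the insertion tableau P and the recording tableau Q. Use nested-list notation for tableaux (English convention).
P = [[1, 2, 3], [4, 5]], Q = [[1, 3, 4], [2, 5]]

Insert each entry of the permutation into P by Schensted row insertion, recording in Q the position of each new cell.

Insert 4: appended to row 1. P = [[4]].
Insert 1: 1 bumps 4 from row 1; 4 starts row 2. P = [[1], [4]].
Insert 2: appended to row 1. P = [[1, 2], [4]].
Insert 5: appended to row 1. P = [[1, 2, 5], [4]].
Insert 3: 3 bumps 5 from row 1; 5 appends to row 2. P = [[1, 2, 3], [4, 5]].

So P = [[1, 2, 3], [4, 5]], Q = [[1, 3, 4], [2, 5]].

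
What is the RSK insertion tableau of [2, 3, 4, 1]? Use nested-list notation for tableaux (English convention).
P = [[1, 3, 4], [2]]

After inserting 2: P = [[2]].
After inserting 3: P = [[2, 3]].
After inserting 4: P = [[2, 3, 4]].
After inserting 1: P = [[1, 3, 4], [2]].

So P = [[1, 3, 4], [2]].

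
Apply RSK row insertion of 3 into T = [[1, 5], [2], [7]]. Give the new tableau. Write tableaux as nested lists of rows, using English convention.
[[1, 3], [2, 5], [7]]

In row 1, 3 replaces 5 (the leftmost entry greater than 3); 5 is bumped to row 2. 5 is appended to row 2. The new tableau is [[1, 3], [2, 5], [7]].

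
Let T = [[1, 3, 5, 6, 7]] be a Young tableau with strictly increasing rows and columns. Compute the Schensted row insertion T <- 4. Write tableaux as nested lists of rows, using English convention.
In row 1, 4 replaces 5 (the leftmost entry greater than 4); 5 is bumped to row 2. 5 starts a new row 2. The new tableau is [[1, 3, 4, 6, 7], [5]].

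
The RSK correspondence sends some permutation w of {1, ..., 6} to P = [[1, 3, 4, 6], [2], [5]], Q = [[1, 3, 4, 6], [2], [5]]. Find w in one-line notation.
5 2 3 4 1 6

Reverse the RSK construction: for i from n down to 1, find the cell of Q containing i, remove the entry at that cell from P, and reverse-bump it up through P; the value ejected from row 1 is w(i).

Step i=6: Q has 6 at row 1, column 4; remove that cell from P, ejecting 6. So w(6) = 6. P is now [[1, 3, 4], [2], [5]].
Step i=5: Q has 5 at row 3, column 1; remove 5 from row 3 of P and reverse-bump: 5 enters row 2 and ejects 2; 2 enters row 1 and ejects 1. So w(5) = 1. P is now [[2, 3, 4], [5]].
Step i=4: Q has 4 at row 1, column 3; remove that cell from P, ejecting 4. So w(4) = 4. P is now [[2, 3], [5]].
Step i=3: Q has 3 at row 1, column 2; remove that cell from P, ejecting 3. So w(3) = 3. P is now [[2], [5]].
Step i=2: Q has 2 at row 2, column 1; remove 5 from row 2 of P and reverse-bump: 5 enters row 1 and ejects 2. So w(2) = 2. P is now [[5]].
Step i=1: Q has 1 at row 1, column 1; remove that cell from P, ejecting 5. So w(1) = 5. P is now [].

So w = 5 2 3 4 1 6.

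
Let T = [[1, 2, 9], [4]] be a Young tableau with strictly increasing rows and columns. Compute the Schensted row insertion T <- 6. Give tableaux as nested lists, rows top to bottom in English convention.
[[1, 2, 6], [4, 9]]

In row 1, 6 replaces 9 (the leftmost entry greater than 6); 9 is bumped to row 2. 9 is appended to row 2. The new tableau is [[1, 2, 6], [4, 9]].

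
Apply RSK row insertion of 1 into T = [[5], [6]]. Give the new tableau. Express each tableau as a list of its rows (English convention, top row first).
[[1], [5], [6]]

In row 1, 1 replaces 5 (the leftmost entry greater than 1); 5 is bumped to row 2. In row 2, 5 replaces 6 (the leftmost entry greater than 5); 6 is bumped to row 3. 6 starts a new row 3. The new tableau is [[1], [5], [6]].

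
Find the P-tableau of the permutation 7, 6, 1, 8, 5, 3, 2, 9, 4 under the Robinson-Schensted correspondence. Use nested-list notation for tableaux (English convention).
Insert 7: appended to row 1. P = [[7]].
Insert 6: 6 bumps 7 from row 1; 7 starts row 2. P = [[6], [7]].
Insert 1: 1 bumps 6 from row 1; 6 bumps 7 from row 2; 7 starts row 3. P = [[1], [6], [7]].
Insert 8: appended to row 1. P = [[1, 8], [6], [7]].
Insert 5: 5 bumps 8 from row 1; 8 appends to row 2. P = [[1, 5], [6, 8], [7]].
Insert 3: 3 bumps 5 from row 1; 5 bumps 6 from row 2; 6 bumps 7 from row 3; 7 starts row 4. P = [[1, 3], [5, 8], [6], [7]].
Insert 2: 2 bumps 3 from row 1; 3 bumps 5 from row 2; 5 bumps 6 from row 3; 6 bumps 7 from row 4; 7 starts row 5. P = [[1, 2], [3, 8], [5], [6], [7]].
Insert 9: appended to row 1. P = [[1, 2, 9], [3, 8], [5], [6], [7]].
Insert 4: 4 bumps 9 from row 1; 9 appends to row 2. P = [[1, 2, 4], [3, 8, 9], [5], [6], [7]].

So P = [[1, 2, 4], [3, 8, 9], [5], [6], [7]].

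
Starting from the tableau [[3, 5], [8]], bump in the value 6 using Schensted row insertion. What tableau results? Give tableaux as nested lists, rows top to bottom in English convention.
6 is larger than every entry of row 1, so it is appended to row 1. The new tableau is [[3, 5, 6], [8]].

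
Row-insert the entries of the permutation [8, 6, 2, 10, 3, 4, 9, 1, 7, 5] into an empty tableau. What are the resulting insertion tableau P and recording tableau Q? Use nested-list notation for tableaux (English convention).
Insert each entry of the permutation into P by Schensted row insertion, recording in Q the position of each new cell.

Insert 8: appended to row 1. P = [[8]].
Insert 6: 6 bumps 8 from row 1; 8 starts row 2. P = [[6], [8]].
Insert 2: 2 bumps 6 from row 1; 6 bumps 8 from row 2; 8 starts row 3. P = [[2], [6], [8]].
Insert 10: appended to row 1. P = [[2, 10], [6], [8]].
Insert 3: 3 bumps 10 from row 1; 10 appends to row 2. P = [[2, 3], [6, 10], [8]].
Insert 4: appended to row 1. P = [[2, 3, 4], [6, 10], [8]].
Insert 9: appended to row 1. P = [[2, 3, 4, 9], [6, 10], [8]].
Insert 1: 1 bumps 2 from row 1; 2 bumps 6 from row 2; 6 bumps 8 from row 3; 8 starts row 4. P = [[1, 3, 4, 9], [2, 10], [6], [8]].
Insert 7: 7 bumps 9 from row 1; 9 bumps 10 from row 2; 10 appends to row 3. P = [[1, 3, 4, 7], [2, 9], [6, 10], [8]].
Insert 5: 5 bumps 7 from row 1; 7 bumps 9 from row 2; 9 bumps 10 from row 3; 10 appends to row 4. P = [[1, 3, 4, 5], [2, 7], [6, 9], [8, 10]].

So P = [[1, 3, 4, 5], [2, 7], [6, 9], [8, 10]], Q = [[1, 4, 6, 7], [2, 5], [3, 9], [8, 10]].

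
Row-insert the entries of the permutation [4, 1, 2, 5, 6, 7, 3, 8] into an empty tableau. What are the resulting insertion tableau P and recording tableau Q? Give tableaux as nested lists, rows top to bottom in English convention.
Insert each entry of the permutation into P by Schensted row insertion, recording in Q the position of each new cell.

Insert 4: appended to row 1. P = [[4]].
Insert 1: 1 bumps 4 from row 1; 4 starts row 2. P = [[1], [4]].
Insert 2: appended to row 1. P = [[1, 2], [4]].
Insert 5: appended to row 1. P = [[1, 2, 5], [4]].
Insert 6: appended to row 1. P = [[1, 2, 5, 6], [4]].
Insert 7: appended to row 1. P = [[1, 2, 5, 6, 7], [4]].
Insert 3: 3 bumps 5 from row 1; 5 appends to row 2. P = [[1, 2, 3, 6, 7], [4, 5]].
Insert 8: appended to row 1. P = [[1, 2, 3, 6, 7, 8], [4, 5]].

So P = [[1, 2, 3, 6, 7, 8], [4, 5]], Q = [[1, 3, 4, 5, 6, 8], [2, 7]].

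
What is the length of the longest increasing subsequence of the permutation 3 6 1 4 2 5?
3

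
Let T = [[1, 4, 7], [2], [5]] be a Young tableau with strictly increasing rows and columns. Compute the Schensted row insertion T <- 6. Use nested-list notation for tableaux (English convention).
In row 1, 6 replaces 7 (the leftmost entry greater than 6); 7 is bumped to row 2. 7 is appended to row 2. The new tableau is [[1, 4, 6], [2, 7], [5]].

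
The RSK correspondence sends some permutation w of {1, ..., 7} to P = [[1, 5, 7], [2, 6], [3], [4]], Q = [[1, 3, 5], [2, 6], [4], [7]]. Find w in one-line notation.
4 3 6 2 7 5 1

Reverse the RSK construction: for i from n down to 1, find the cell of Q containing i, remove the entry at that cell from P, and reverse-bump it up through P; the value ejected from row 1 is w(i).

Step i=7: Q has 7 at row 4, column 1; remove 4 from row 4 of P and reverse-bump: 4 enters row 3 and ejects 3; 3 enters row 2 and ejects 2; 2 enters row 1 and ejects 1. So w(7) = 1. P is now [[2, 5, 7], [3, 6], [4]].
Step i=6: Q has 6 at row 2, column 2; remove 6 from row 2 of P and reverse-bump: 6 enters row 1 and ejects 5. So w(6) = 5. P is now [[2, 6, 7], [3], [4]].
Step i=5: Q has 5 at row 1, column 3; remove that cell from P, ejecting 7. So w(5) = 7. P is now [[2, 6], [3], [4]].
Step i=4: Q has 4 at row 3, column 1; remove 4 from row 3 of P and reverse-bump: 4 enters row 2 and ejects 3; 3 enters row 1 and ejects 2. So w(4) = 2. P is now [[3, 6], [4]].
Step i=3: Q has 3 at row 1, column 2; remove that cell from P, ejecting 6. So w(3) = 6. P is now [[3], [4]].
Step i=2: Q has 2 at row 2, column 1; remove 4 from row 2 of P and reverse-bump: 4 enters row 1 and ejects 3. So w(2) = 3. P is now [[4]].
Step i=1: Q has 1 at row 1, column 1; remove that cell from P, ejecting 4. So w(1) = 4. P is now [].

So w = 4 3 6 2 7 5 1.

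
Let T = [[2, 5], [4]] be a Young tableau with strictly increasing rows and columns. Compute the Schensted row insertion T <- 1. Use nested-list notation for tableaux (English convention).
[[1, 5], [2], [4]]

In row 1, 1 replaces 2 (the leftmost entry greater than 1); 2 is bumped to row 2. In row 2, 2 replaces 4 (the leftmost entry greater than 2); 4 is bumped to row 3. 4 starts a new row 3. The new tableau is [[1, 5], [2], [4]].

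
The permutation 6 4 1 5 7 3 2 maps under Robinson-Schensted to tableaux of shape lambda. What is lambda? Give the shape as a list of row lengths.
Row-insert each entry into an empty tableau.

After inserting 6: P = [[6]].
After inserting 4: P = [[4], [6]].
After inserting 1: P = [[1], [4], [6]].
After inserting 5: P = [[1, 5], [4], [6]].
After inserting 7: P = [[1, 5, 7], [4], [6]].
After inserting 3: P = [[1, 3, 7], [4, 5], [6]].
After inserting 2: P = [[1, 2, 7], [3, 5], [4], [6]].

The final insertion tableau P = [[1, 2, 7], [3, 5], [4], [6]] has shape [3, 2, 1, 1].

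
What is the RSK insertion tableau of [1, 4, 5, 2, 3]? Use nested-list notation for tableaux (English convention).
Insert 1: appended to row 1. P = [[1]].
Insert 4: appended to row 1. P = [[1, 4]].
Insert 5: appended to row 1. P = [[1, 4, 5]].
Insert 2: 2 bumps 4 from row 1; 4 starts row 2. P = [[1, 2, 5], [4]].
Insert 3: 3 bumps 5 from row 1; 5 appends to row 2. P = [[1, 2, 3], [4, 5]].

So P = [[1, 2, 3], [4, 5]].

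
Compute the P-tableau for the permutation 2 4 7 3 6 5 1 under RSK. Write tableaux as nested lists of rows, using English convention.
Insert 2: appended to row 1. P = [[2]].
Insert 4: appended to row 1. P = [[2, 4]].
Insert 7: appended to row 1. P = [[2, 4, 7]].
Insert 3: 3 bumps 4 from row 1; 4 starts row 2. P = [[2, 3, 7], [4]].
Insert 6: 6 bumps 7 from row 1; 7 appends to row 2. P = [[2, 3, 6], [4, 7]].
Insert 5: 5 bumps 6 from row 1; 6 bumps 7 from row 2; 7 starts row 3. P = [[2, 3, 5], [4, 6], [7]].
Insert 1: 1 bumps 2 from row 1; 2 bumps 4 from row 2; 4 bumps 7 from row 3; 7 starts row 4. P = [[1, 3, 5], [2, 6], [4], [7]].

So P = [[1, 3, 5], [2, 6], [4], [7]].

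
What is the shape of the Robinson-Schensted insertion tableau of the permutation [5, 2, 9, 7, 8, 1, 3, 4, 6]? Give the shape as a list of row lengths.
[4, 3, 2]

RSK row insertion gives P = [[1, 3, 4, 6], [2, 7, 8], [5, 9]], which has shape [4, 3, 2].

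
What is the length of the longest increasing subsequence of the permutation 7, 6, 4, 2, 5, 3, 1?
2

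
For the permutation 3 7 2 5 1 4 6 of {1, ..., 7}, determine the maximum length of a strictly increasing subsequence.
3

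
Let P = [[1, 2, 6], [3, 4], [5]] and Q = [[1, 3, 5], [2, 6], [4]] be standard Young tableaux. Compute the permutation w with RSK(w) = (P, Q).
Reverse the RSK construction: for i from n down to 1, find the cell of Q containing i, remove the entry at that cell from P, and reverse-bump it up through P; the value ejected from row 1 is w(i).

Step i=6: Q has 6 at row 2, column 2; remove 4 from row 2 of P and reverse-bump: 4 enters row 1 and ejects 2. So w(6) = 2. P is now [[1, 4, 6], [3], [5]].
Step i=5: Q has 5 at row 1, column 3; remove that cell from P, ejecting 6. So w(5) = 6. P is now [[1, 4], [3], [5]].
Step i=4: Q has 4 at row 3, column 1; remove 5 from row 3 of P and reverse-bump: 5 enters row 2 and ejects 3; 3 enters row 1 and ejects 1. So w(4) = 1. P is now [[3, 4], [5]].
Step i=3: Q has 3 at row 1, column 2; remove that cell from P, ejecting 4. So w(3) = 4. P is now [[3], [5]].
Step i=2: Q has 2 at row 2, column 1; remove 5 from row 2 of P and reverse-bump: 5 enters row 1 and ejects 3. So w(2) = 3. P is now [[5]].
Step i=1: Q has 1 at row 1, column 1; remove that cell from P, ejecting 5. So w(1) = 5. P is now [].

So w = 5 3 4 1 6 2.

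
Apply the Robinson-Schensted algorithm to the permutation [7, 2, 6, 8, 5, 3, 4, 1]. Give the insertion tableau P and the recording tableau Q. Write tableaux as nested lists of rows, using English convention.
Insert each entry of the permutation into P by Schensted row insertion, recording in Q the position of each new cell.

Insert 7: appended to row 1. P = [[7]].
Insert 2: 2 bumps 7 from row 1; 7 starts row 2. P = [[2], [7]].
Insert 6: appended to row 1. P = [[2, 6], [7]].
Insert 8: appended to row 1. P = [[2, 6, 8], [7]].
Insert 5: 5 bumps 6 from row 1; 6 bumps 7 from row 2; 7 starts row 3. P = [[2, 5, 8], [6], [7]].
Insert 3: 3 bumps 5 from row 1; 5 bumps 6 from row 2; 6 bumps 7 from row 3; 7 starts row 4. P = [[2, 3, 8], [5], [6], [7]].
Insert 4: 4 bumps 8 from row 1; 8 appends to row 2. P = [[2, 3, 4], [5, 8], [6], [7]].
Insert 1: 1 bumps 2 from row 1; 2 bumps 5 from row 2; 5 bumps 6 from row 3; 6 bumps 7 from row 4; 7 starts row 5. P = [[1, 3, 4], [2, 8], [5], [6], [7]].

So P = [[1, 3, 4], [2, 8], [5], [6], [7]], Q = [[1, 3, 4], [2, 7], [5], [6], [8]].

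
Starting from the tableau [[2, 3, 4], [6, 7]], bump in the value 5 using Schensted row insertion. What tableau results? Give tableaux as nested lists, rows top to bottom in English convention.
[[2, 3, 4, 5], [6, 7]]

5 is larger than every entry of row 1, so it is appended to row 1. The new tableau is [[2, 3, 4, 5], [6, 7]].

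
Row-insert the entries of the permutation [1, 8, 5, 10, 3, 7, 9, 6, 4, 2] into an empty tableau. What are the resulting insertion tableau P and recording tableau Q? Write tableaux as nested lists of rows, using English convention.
Insert each entry of the permutation into P by Schensted row insertion, recording in Q the position of each new cell.

After inserting 1: P = [[1]].
After inserting 8: P = [[1, 8]].
After inserting 5: P = [[1, 5], [8]].
After inserting 10: P = [[1, 5, 10], [8]].
After inserting 3: P = [[1, 3, 10], [5], [8]].
After inserting 7: P = [[1, 3, 7], [5, 10], [8]].
After inserting 9: P = [[1, 3, 7, 9], [5, 10], [8]].
After inserting 6: P = [[1, 3, 6, 9], [5, 7], [8, 10]].
After inserting 4: P = [[1, 3, 4, 9], [5, 6], [7, 10], [8]].
After inserting 2: P = [[1, 2, 4, 9], [3, 6], [5, 10], [7], [8]].

So P = [[1, 2, 4, 9], [3, 6], [5, 10], [7], [8]], Q = [[1, 2, 4, 7], [3, 6], [5, 8], [9], [10]].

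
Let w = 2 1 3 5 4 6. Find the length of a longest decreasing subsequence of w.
2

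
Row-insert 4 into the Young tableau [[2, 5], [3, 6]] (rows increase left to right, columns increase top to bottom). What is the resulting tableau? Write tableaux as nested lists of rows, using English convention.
In row 1, 4 replaces 5 (the leftmost entry greater than 4); 5 is bumped to row 2. In row 2, 5 replaces 6 (the leftmost entry greater than 5); 6 is bumped to row 3. 6 starts a new row 3. The new tableau is [[2, 4], [3, 5], [6]].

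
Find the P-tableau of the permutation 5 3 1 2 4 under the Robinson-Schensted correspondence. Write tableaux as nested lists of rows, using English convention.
P = [[1, 2, 4], [3], [5]]

Insert 5: appended to row 1. P = [[5]].
Insert 3: 3 bumps 5 from row 1; 5 starts row 2. P = [[3], [5]].
Insert 1: 1 bumps 3 from row 1; 3 bumps 5 from row 2; 5 starts row 3. P = [[1], [3], [5]].
Insert 2: appended to row 1. P = [[1, 2], [3], [5]].
Insert 4: appended to row 1. P = [[1, 2, 4], [3], [5]].

So P = [[1, 2, 4], [3], [5]].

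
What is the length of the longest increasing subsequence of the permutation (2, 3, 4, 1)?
3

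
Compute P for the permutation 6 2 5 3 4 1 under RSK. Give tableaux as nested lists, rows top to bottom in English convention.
Insert 6: appended to row 1. P = [[6]].
Insert 2: 2 bumps 6 from row 1; 6 starts row 2. P = [[2], [6]].
Insert 5: appended to row 1. P = [[2, 5], [6]].
Insert 3: 3 bumps 5 from row 1; 5 bumps 6 from row 2; 6 starts row 3. P = [[2, 3], [5], [6]].
Insert 4: appended to row 1. P = [[2, 3, 4], [5], [6]].
Insert 1: 1 bumps 2 from row 1; 2 bumps 5 from row 2; 5 bumps 6 from row 3; 6 starts row 4. P = [[1, 3, 4], [2], [5], [6]].

So P = [[1, 3, 4], [2], [5], [6]].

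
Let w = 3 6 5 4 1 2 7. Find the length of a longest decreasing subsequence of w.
4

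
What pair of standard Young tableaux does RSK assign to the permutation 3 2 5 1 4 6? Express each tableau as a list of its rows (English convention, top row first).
P = [[1, 4, 6], [2, 5], [3]], Q = [[1, 3, 6], [2, 5], [4]]

Insert each entry of the permutation into P by Schensted row insertion, recording in Q the position of each new cell.

Insert 3: appended to row 1. P = [[3]].
Insert 2: 2 bumps 3 from row 1; 3 starts row 2. P = [[2], [3]].
Insert 5: appended to row 1. P = [[2, 5], [3]].
Insert 1: 1 bumps 2 from row 1; 2 bumps 3 from row 2; 3 starts row 3. P = [[1, 5], [2], [3]].
Insert 4: 4 bumps 5 from row 1; 5 appends to row 2. P = [[1, 4], [2, 5], [3]].
Insert 6: appended to row 1. P = [[1, 4, 6], [2, 5], [3]].

So P = [[1, 4, 6], [2, 5], [3]], Q = [[1, 3, 6], [2, 5], [4]].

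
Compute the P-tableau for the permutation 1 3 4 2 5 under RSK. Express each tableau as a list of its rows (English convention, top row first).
P = [[1, 2, 4, 5], [3]]

Insert 1: appended to row 1. P = [[1]].
Insert 3: appended to row 1. P = [[1, 3]].
Insert 4: appended to row 1. P = [[1, 3, 4]].
Insert 2: 2 bumps 3 from row 1; 3 starts row 2. P = [[1, 2, 4], [3]].
Insert 5: appended to row 1. P = [[1, 2, 4, 5], [3]].

So P = [[1, 2, 4, 5], [3]].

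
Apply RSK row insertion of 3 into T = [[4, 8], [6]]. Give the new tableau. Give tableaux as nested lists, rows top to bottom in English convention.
[[3, 8], [4], [6]]

In row 1, 3 replaces 4 (the leftmost entry greater than 3); 4 is bumped to row 2. In row 2, 4 replaces 6 (the leftmost entry greater than 4); 6 is bumped to row 3. 6 starts a new row 3. The new tableau is [[3, 8], [4], [6]].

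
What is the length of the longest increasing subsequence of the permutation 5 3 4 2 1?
2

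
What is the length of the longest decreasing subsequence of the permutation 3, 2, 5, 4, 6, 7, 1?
3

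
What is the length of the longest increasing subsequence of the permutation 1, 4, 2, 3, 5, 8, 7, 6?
5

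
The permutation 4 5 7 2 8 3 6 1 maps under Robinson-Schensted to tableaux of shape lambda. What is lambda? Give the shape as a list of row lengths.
[4, 3, 1]

RSK row insertion gives P = [[1, 3, 6, 8], [2, 5, 7], [4]], which has shape [4, 3, 1].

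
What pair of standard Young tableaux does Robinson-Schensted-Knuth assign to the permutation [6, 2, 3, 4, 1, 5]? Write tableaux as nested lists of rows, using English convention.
P = [[1, 3, 4, 5], [2], [6]], Q = [[1, 3, 4, 6], [2], [5]]

Insert each entry of the permutation into P by Schensted row insertion, recording in Q the position of each new cell.

Insert 6: appended to row 1. P = [[6]].
Insert 2: 2 bumps 6 from row 1; 6 starts row 2. P = [[2], [6]].
Insert 3: appended to row 1. P = [[2, 3], [6]].
Insert 4: appended to row 1. P = [[2, 3, 4], [6]].
Insert 1: 1 bumps 2 from row 1; 2 bumps 6 from row 2; 6 starts row 3. P = [[1, 3, 4], [2], [6]].
Insert 5: appended to row 1. P = [[1, 3, 4, 5], [2], [6]].

So P = [[1, 3, 4, 5], [2], [6]], Q = [[1, 3, 4, 6], [2], [5]].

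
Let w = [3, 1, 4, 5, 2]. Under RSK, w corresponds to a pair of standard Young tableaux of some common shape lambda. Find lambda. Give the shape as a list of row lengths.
Row-insert each entry into an empty tableau.

After inserting 3: P = [[3]].
After inserting 1: P = [[1], [3]].
After inserting 4: P = [[1, 4], [3]].
After inserting 5: P = [[1, 4, 5], [3]].
After inserting 2: P = [[1, 2, 5], [3, 4]].

The final insertion tableau P = [[1, 2, 5], [3, 4]] has shape [3, 2].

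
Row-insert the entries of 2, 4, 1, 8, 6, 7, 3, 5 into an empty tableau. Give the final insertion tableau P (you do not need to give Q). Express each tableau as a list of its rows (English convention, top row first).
P = [[1, 3, 5, 7], [2, 4, 6], [8]]

After inserting 2: P = [[2]].
After inserting 4: P = [[2, 4]].
After inserting 1: P = [[1, 4], [2]].
After inserting 8: P = [[1, 4, 8], [2]].
After inserting 6: P = [[1, 4, 6], [2, 8]].
After inserting 7: P = [[1, 4, 6, 7], [2, 8]].
After inserting 3: P = [[1, 3, 6, 7], [2, 4], [8]].
After inserting 5: P = [[1, 3, 5, 7], [2, 4, 6], [8]].

So P = [[1, 3, 5, 7], [2, 4, 6], [8]].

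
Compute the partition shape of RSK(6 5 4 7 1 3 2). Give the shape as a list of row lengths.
RSK row insertion gives P = [[1, 2], [3, 7], [4], [5], [6]], which has shape [2, 2, 1, 1, 1].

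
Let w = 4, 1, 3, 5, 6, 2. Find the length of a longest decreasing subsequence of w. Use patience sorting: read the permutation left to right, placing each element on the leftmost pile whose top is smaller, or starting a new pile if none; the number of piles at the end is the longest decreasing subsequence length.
3

4: new pile. tops = [4]
1: new pile. tops = [4, 1]
3: onto pile 2 (replacing 1). tops = [4, 3]
5: onto pile 1 (replacing 4). tops = [5, 3]
6: onto pile 1 (replacing 5). tops = [6, 3]
2: new pile. tops = [6, 3, 2]

3 piles, so the longest decreasing subsequence has length 3.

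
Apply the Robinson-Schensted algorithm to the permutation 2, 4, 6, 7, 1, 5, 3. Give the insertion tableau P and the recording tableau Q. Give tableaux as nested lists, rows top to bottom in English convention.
Insert each entry of the permutation into P by Schensted row insertion, recording in Q the position of each new cell.

Insert 2: appended to row 1. P = [[2]].
Insert 4: appended to row 1. P = [[2, 4]].
Insert 6: appended to row 1. P = [[2, 4, 6]].
Insert 7: appended to row 1. P = [[2, 4, 6, 7]].
Insert 1: 1 bumps 2 from row 1; 2 starts row 2. P = [[1, 4, 6, 7], [2]].
Insert 5: 5 bumps 6 from row 1; 6 appends to row 2. P = [[1, 4, 5, 7], [2, 6]].
Insert 3: 3 bumps 4 from row 1; 4 bumps 6 from row 2; 6 starts row 3. P = [[1, 3, 5, 7], [2, 4], [6]].

So P = [[1, 3, 5, 7], [2, 4], [6]], Q = [[1, 2, 3, 4], [5, 6], [7]].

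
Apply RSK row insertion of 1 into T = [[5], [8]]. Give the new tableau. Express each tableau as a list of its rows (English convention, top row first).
In row 1, 1 replaces 5 (the leftmost entry greater than 1); 5 is bumped to row 2. In row 2, 5 replaces 8 (the leftmost entry greater than 5); 8 is bumped to row 3. 8 starts a new row 3. The new tableau is [[1], [5], [8]].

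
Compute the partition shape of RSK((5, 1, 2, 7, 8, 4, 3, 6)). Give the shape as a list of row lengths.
Row-insert each entry into an empty tableau.

After inserting 5: P = [[5]].
After inserting 1: P = [[1], [5]].
After inserting 2: P = [[1, 2], [5]].
After inserting 7: P = [[1, 2, 7], [5]].
After inserting 8: P = [[1, 2, 7, 8], [5]].
After inserting 4: P = [[1, 2, 4, 8], [5, 7]].
After inserting 3: P = [[1, 2, 3, 8], [4, 7], [5]].
After inserting 6: P = [[1, 2, 3, 6], [4, 7, 8], [5]].

The final insertion tableau P = [[1, 2, 3, 6], [4, 7, 8], [5]] has shape [4, 3, 1].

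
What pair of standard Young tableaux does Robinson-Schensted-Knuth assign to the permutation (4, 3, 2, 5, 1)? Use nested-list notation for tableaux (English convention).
Insert each entry of the permutation into P by Schensted row insertion, recording in Q the position of each new cell.

Insert 4: appended to row 1. P = [[4]].
Insert 3: 3 bumps 4 from row 1; 4 starts row 2. P = [[3], [4]].
Insert 2: 2 bumps 3 from row 1; 3 bumps 4 from row 2; 4 starts row 3. P = [[2], [3], [4]].
Insert 5: appended to row 1. P = [[2, 5], [3], [4]].
Insert 1: 1 bumps 2 from row 1; 2 bumps 3 from row 2; 3 bumps 4 from row 3; 4 starts row 4. P = [[1, 5], [2], [3], [4]].

So P = [[1, 5], [2], [3], [4]], Q = [[1, 4], [2], [3], [5]].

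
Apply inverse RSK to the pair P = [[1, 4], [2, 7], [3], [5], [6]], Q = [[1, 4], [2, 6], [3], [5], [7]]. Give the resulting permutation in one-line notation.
Reverse the RSK construction: for i from n down to 1, find the cell of Q containing i, remove the entry at that cell from P, and reverse-bump it up through P; the value ejected from row 1 is w(i).

Step i=7: Q has 7 at row 5, column 1; remove 6 from row 5 of P and reverse-bump: 6 enters row 4 and ejects 5; 5 enters row 3 and ejects 3; 3 enters row 2 and ejects 2; 2 enters row 1 and ejects 1. So w(7) = 1. P is now [[2, 4], [3, 7], [5], [6]].
Step i=6: Q has 6 at row 2, column 2; remove 7 from row 2 of P and reverse-bump: 7 enters row 1 and ejects 4. So w(6) = 4. P is now [[2, 7], [3], [5], [6]].
Step i=5: Q has 5 at row 4, column 1; remove 6 from row 4 of P and reverse-bump: 6 enters row 3 and ejects 5; 5 enters row 2 and ejects 3; 3 enters row 1 and ejects 2. So w(5) = 2. P is now [[3, 7], [5], [6]].
Step i=4: Q has 4 at row 1, column 2; remove that cell from P, ejecting 7. So w(4) = 7. P is now [[3], [5], [6]].
Step i=3: Q has 3 at row 3, column 1; remove 6 from row 3 of P and reverse-bump: 6 enters row 2 and ejects 5; 5 enters row 1 and ejects 3. So w(3) = 3. P is now [[5], [6]].
Step i=2: Q has 2 at row 2, column 1; remove 6 from row 2 of P and reverse-bump: 6 enters row 1 and ejects 5. So w(2) = 5. P is now [[6]].
Step i=1: Q has 1 at row 1, column 1; remove that cell from P, ejecting 6. So w(1) = 6. P is now [].

So w = 6 5 3 7 2 4 1.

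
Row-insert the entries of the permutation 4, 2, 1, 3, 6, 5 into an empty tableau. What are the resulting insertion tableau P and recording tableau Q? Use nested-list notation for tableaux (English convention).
P = [[1, 3, 5], [2, 6], [4]], Q = [[1, 4, 5], [2, 6], [3]]

Insert each entry of the permutation into P by Schensted row insertion, recording in Q the position of each new cell.

Insert 4: appended to row 1. P = [[4]].
Insert 2: 2 bumps 4 from row 1; 4 starts row 2. P = [[2], [4]].
Insert 1: 1 bumps 2 from row 1; 2 bumps 4 from row 2; 4 starts row 3. P = [[1], [2], [4]].
Insert 3: appended to row 1. P = [[1, 3], [2], [4]].
Insert 6: appended to row 1. P = [[1, 3, 6], [2], [4]].
Insert 5: 5 bumps 6 from row 1; 6 appends to row 2. P = [[1, 3, 5], [2, 6], [4]].

So P = [[1, 3, 5], [2, 6], [4]], Q = [[1, 4, 5], [2, 6], [3]].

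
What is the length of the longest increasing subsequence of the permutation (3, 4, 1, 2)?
2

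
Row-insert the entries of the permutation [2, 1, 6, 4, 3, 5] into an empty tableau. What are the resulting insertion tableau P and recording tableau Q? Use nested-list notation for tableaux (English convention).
Insert each entry of the permutation into P by Schensted row insertion, recording in Q the position of each new cell.

Insert 2: appended to row 1. P = [[2]], Q = [[1]].
Insert 1: 1 bumps 2 from row 1; 2 starts row 2. P = [[1], [2]], Q = [[1], [2]].
Insert 6: appended to row 1. P = [[1, 6], [2]], Q = [[1, 3], [2]].
Insert 4: 4 bumps 6 from row 1; 6 appends to row 2. P = [[1, 4], [2, 6]], Q = [[1, 3], [2, 4]].
Insert 3: 3 bumps 4 from row 1; 4 bumps 6 from row 2; 6 starts row 3. P = [[1, 3], [2, 4], [6]], Q = [[1, 3], [2, 4], [5]].
Insert 5: appended to row 1. P = [[1, 3, 5], [2, 4], [6]], Q = [[1, 3, 6], [2, 4], [5]].

So P = [[1, 3, 5], [2, 4], [6]], Q = [[1, 3, 6], [2, 4], [5]].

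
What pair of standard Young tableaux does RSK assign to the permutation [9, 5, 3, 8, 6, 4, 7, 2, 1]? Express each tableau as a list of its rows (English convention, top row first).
P = [[1, 4, 7], [2, 6], [3], [5], [8], [9]], Q = [[1, 4, 7], [2, 5], [3], [6], [8], [9]]

Insert each entry of the permutation into P by Schensted row insertion, recording in Q the position of each new cell.

Insert 9: appended to row 1. P = [[9]].
Insert 5: 5 bumps 9 from row 1; 9 starts row 2. P = [[5], [9]].
Insert 3: 3 bumps 5 from row 1; 5 bumps 9 from row 2; 9 starts row 3. P = [[3], [5], [9]].
Insert 8: appended to row 1. P = [[3, 8], [5], [9]].
Insert 6: 6 bumps 8 from row 1; 8 appends to row 2. P = [[3, 6], [5, 8], [9]].
Insert 4: 4 bumps 6 from row 1; 6 bumps 8 from row 2; 8 bumps 9 from row 3; 9 starts row 4. P = [[3, 4], [5, 6], [8], [9]].
Insert 7: appended to row 1. P = [[3, 4, 7], [5, 6], [8], [9]].
Insert 2: 2 bumps 3 from row 1; 3 bumps 5 from row 2; 5 bumps 8 from row 3; 8 bumps 9 from row 4; 9 starts row 5. P = [[2, 4, 7], [3, 6], [5], [8], [9]].
Insert 1: 1 bumps 2 from row 1; 2 bumps 3 from row 2; 3 bumps 5 from row 3; 5 bumps 8 from row 4; 8 bumps 9 from row 5; 9 starts row 6. P = [[1, 4, 7], [2, 6], [3], [5], [8], [9]].

So P = [[1, 4, 7], [2, 6], [3], [5], [8], [9]], Q = [[1, 4, 7], [2, 5], [3], [6], [8], [9]].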